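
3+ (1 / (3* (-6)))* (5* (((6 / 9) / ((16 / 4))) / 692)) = 224203 / 74736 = 3.00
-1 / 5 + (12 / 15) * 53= 42.20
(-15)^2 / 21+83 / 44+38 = 15585 / 308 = 50.60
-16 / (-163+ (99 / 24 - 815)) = 128 / 7791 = 0.02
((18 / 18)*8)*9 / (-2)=-36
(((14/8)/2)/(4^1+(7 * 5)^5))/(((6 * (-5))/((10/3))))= -7/3781575288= -0.00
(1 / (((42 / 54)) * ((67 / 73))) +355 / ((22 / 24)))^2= 4020694697889 / 26615281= 151067.15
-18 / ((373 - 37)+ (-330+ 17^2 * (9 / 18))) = -0.12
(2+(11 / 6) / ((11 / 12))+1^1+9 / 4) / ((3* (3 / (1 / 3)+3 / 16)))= 0.26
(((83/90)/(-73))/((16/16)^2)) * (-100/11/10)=83/7227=0.01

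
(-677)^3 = -310288733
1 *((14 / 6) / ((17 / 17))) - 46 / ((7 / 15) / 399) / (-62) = 59212 / 93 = 636.69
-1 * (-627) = 627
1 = 1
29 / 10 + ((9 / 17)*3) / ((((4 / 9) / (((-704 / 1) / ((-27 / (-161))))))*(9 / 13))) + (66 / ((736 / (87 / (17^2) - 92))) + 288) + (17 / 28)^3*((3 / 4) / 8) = -499286103340119 / 23346391040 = -21386.01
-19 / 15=-1.27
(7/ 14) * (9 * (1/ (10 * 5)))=9/ 100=0.09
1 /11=0.09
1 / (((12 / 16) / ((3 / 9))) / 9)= 4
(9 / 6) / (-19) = -3 / 38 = -0.08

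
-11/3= -3.67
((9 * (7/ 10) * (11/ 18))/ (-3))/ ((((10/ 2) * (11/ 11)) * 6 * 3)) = -0.01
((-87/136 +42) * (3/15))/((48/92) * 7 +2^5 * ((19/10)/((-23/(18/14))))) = 301875/9248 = 32.64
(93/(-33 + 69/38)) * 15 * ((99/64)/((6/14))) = -161.46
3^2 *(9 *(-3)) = -243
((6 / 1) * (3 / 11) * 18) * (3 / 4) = 243 / 11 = 22.09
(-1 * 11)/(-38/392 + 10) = -2156/1941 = -1.11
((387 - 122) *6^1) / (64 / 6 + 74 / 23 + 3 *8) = 54855 / 1307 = 41.97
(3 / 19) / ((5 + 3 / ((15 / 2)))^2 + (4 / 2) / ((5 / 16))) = 75 / 16891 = 0.00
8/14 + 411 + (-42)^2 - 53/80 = 1217949/560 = 2174.91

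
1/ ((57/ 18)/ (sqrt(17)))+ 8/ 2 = 6 * sqrt(17)/ 19+ 4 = 5.30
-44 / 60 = -11 / 15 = -0.73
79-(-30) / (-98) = 3856 / 49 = 78.69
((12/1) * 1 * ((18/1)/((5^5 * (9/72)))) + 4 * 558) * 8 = 55813824/3125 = 17860.42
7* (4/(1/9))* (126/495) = 3528/55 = 64.15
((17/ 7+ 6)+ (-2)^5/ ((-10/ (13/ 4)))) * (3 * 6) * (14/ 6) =3954/ 5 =790.80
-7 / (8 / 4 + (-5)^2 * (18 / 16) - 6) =-56 / 193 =-0.29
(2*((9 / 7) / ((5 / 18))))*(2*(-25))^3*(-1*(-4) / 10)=-3240000 / 7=-462857.14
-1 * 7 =-7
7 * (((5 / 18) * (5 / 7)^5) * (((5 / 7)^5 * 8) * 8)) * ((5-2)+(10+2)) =7812500000 / 121060821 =64.53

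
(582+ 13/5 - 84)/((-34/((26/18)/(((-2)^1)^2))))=-32539/6120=-5.32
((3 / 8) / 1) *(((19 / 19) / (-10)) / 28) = -3 / 2240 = -0.00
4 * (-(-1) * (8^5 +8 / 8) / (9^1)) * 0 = 0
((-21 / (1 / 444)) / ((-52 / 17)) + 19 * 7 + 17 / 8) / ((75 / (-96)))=-1324276 / 325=-4074.70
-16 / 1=-16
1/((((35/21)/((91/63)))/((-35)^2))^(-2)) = 9/10144225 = 0.00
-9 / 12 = -0.75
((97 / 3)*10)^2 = 940900 / 9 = 104544.44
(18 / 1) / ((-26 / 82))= -738 / 13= -56.77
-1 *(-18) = 18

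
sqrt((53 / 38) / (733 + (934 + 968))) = sqrt(5306890) / 100130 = 0.02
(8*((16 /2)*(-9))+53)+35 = -488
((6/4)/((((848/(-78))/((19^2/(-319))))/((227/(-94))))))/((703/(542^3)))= -85397.88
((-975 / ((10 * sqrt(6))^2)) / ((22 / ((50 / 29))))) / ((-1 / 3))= 975 / 2552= 0.38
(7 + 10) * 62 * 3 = 3162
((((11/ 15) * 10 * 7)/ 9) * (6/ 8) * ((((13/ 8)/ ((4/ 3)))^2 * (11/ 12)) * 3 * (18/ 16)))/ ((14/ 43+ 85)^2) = 0.00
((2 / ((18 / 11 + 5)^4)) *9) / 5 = 263538 / 141991205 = 0.00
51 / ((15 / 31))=105.40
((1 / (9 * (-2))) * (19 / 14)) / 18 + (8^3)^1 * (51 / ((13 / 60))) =120516.92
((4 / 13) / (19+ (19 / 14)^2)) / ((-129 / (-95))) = 784 / 72111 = 0.01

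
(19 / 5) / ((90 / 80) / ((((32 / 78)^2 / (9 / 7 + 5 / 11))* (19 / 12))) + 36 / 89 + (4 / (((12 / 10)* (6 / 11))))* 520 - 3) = 5699941632 / 4773744350885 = 0.00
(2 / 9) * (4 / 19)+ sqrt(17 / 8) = 1.50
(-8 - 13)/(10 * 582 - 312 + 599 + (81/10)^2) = -2100/617261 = -0.00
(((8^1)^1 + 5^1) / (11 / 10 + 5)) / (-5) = -26 / 61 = -0.43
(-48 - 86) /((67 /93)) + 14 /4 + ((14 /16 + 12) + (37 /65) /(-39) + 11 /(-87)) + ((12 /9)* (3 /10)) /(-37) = -1231472937 /7253480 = -169.78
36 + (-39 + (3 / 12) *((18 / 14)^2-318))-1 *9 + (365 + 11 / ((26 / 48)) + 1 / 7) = 294.36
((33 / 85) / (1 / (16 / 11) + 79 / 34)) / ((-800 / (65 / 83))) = -11 / 87150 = -0.00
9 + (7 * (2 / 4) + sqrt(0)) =25 / 2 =12.50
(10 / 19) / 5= 2 / 19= 0.11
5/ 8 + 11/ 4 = 27/ 8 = 3.38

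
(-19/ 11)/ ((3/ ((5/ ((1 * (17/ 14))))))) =-1330/ 561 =-2.37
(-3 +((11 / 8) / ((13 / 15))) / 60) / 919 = -1237 / 382304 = -0.00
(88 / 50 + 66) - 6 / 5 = 1664 / 25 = 66.56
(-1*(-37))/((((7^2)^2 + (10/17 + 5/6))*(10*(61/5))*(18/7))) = 4403/89687202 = 0.00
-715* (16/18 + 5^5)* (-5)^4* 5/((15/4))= -50287737500/27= -1862508796.30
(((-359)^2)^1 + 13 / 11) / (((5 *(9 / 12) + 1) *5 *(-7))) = -298464 / 385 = -775.23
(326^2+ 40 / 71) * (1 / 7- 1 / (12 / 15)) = -117663.34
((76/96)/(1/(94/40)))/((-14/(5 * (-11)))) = 7.31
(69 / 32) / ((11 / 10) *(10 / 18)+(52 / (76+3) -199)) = -49059 / 4498768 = -0.01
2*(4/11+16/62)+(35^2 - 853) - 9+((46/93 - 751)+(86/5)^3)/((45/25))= 638554138/230175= 2774.21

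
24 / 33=8 / 11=0.73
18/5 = 3.60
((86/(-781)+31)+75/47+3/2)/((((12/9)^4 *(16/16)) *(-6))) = -67365567/37587968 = -1.79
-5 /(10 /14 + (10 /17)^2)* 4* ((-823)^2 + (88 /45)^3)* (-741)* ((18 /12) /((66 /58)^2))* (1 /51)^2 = 4216385.18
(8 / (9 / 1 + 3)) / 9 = 2 / 27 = 0.07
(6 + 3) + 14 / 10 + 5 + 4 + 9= 28.40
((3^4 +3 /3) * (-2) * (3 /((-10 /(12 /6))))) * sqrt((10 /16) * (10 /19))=246 * sqrt(19) /19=56.44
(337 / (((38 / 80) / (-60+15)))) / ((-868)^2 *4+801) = -606600 / 57275443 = -0.01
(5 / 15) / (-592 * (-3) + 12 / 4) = 1 / 5337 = 0.00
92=92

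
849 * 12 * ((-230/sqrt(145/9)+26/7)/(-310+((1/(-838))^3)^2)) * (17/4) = -129955322512612282438272/250497035685997947091+689762865643865191403136 * sqrt(145)/1037773433556277209377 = 7484.73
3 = 3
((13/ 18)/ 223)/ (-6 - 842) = -13/ 3403872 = -0.00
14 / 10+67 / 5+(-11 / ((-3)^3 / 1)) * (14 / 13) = 26744 / 1755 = 15.24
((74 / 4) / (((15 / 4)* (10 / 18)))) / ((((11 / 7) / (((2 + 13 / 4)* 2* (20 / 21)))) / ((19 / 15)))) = 19684 / 275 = 71.58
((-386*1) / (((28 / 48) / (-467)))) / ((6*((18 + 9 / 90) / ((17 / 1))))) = 61289080 / 1267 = 48373.39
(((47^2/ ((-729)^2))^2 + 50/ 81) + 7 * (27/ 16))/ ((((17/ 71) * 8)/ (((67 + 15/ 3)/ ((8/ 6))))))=3987976847332955/ 11380864284864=350.41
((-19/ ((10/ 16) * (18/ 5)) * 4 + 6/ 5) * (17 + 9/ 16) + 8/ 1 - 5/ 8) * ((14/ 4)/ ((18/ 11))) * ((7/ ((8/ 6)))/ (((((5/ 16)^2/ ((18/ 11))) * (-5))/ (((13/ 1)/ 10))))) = 259027132/ 9375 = 27629.56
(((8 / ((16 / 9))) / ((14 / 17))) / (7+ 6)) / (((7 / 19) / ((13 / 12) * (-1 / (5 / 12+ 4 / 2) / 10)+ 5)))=4177359 / 738920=5.65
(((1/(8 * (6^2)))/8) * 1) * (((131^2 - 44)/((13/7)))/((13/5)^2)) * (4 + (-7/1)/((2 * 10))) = 43733935/20247552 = 2.16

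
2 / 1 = 2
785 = 785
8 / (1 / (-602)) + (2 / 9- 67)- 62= -44503 / 9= -4944.78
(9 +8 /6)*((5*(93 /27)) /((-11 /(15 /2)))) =-121.34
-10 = -10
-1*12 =-12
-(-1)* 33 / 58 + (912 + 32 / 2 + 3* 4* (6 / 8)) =937.57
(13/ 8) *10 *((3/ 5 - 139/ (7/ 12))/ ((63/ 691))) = -24909859/ 588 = -42363.71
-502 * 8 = -4016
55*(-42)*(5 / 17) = -679.41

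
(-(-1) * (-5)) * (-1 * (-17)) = -85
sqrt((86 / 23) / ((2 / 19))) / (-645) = -sqrt(18791) / 14835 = -0.01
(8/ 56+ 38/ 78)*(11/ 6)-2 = -692/ 819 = -0.84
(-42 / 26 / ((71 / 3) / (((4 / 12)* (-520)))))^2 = 139.97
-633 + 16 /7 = -4415 /7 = -630.71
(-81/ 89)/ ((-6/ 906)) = 12231/ 89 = 137.43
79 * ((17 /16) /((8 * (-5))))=-1343 /640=-2.10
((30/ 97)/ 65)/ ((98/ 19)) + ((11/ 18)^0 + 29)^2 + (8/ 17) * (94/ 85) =900.52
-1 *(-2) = 2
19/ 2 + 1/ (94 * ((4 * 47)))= 167885/ 17672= 9.50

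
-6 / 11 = -0.55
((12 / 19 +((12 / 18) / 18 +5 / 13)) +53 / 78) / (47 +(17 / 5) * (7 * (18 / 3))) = 115555 / 12657762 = 0.01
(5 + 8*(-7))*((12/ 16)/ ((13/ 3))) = -459/ 52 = -8.83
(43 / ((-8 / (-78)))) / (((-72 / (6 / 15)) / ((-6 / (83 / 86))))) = 24037 / 1660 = 14.48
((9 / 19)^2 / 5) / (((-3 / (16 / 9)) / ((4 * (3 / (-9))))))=64 / 1805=0.04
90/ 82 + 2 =127/ 41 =3.10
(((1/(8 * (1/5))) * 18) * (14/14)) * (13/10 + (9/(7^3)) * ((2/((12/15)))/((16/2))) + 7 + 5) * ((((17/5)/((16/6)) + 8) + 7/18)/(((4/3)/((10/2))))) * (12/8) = 233348103/28672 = 8138.54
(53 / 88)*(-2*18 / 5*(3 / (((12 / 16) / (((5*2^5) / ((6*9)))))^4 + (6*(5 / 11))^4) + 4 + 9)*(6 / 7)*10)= -3917894692363659286 / 8074634323731437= -485.21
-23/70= -0.33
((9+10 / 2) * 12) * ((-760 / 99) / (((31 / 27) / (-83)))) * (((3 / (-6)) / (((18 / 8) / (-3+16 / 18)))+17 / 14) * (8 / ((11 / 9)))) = 3853431040 / 3751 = 1027307.66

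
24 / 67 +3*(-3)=-579 / 67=-8.64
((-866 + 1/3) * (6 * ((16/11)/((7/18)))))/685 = -213696/7535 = -28.36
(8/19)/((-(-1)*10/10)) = 8/19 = 0.42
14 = 14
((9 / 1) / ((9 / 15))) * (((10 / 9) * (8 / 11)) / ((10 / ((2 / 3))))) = 80 / 99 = 0.81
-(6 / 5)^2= -36 / 25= -1.44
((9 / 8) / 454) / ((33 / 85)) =255 / 39952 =0.01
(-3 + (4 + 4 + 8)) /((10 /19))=247 /10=24.70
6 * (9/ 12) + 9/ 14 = 36/ 7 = 5.14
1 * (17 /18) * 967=16439 /18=913.28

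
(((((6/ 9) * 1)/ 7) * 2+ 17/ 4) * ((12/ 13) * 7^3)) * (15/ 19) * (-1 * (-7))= 1919085/ 247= 7769.57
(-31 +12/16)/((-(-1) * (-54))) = 121/216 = 0.56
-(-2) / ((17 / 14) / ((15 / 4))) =105 / 17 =6.18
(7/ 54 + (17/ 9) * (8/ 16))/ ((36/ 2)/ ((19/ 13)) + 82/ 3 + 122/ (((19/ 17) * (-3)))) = 551/ 1674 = 0.33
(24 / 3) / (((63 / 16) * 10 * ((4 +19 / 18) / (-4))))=-512 / 3185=-0.16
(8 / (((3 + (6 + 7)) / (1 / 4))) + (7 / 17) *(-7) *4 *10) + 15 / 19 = -114.38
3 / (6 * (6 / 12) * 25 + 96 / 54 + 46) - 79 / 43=-1.81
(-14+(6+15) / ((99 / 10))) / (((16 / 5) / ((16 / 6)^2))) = -7840 / 297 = -26.40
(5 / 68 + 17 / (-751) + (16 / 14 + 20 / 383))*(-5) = -852948955 / 136913308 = -6.23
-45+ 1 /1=-44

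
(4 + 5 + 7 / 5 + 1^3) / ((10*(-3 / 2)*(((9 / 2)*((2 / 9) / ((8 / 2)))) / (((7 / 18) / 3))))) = -266 / 675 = -0.39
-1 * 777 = -777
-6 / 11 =-0.55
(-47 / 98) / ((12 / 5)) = -235 / 1176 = -0.20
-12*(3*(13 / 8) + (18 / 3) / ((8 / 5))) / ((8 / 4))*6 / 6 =-207 / 4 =-51.75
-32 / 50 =-16 / 25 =-0.64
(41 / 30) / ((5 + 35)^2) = 41 / 48000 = 0.00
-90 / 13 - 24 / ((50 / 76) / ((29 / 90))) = -91054 / 4875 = -18.68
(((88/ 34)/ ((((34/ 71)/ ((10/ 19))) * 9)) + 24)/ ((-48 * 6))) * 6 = -300419/ 593028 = -0.51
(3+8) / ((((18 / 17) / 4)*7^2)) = 374 / 441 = 0.85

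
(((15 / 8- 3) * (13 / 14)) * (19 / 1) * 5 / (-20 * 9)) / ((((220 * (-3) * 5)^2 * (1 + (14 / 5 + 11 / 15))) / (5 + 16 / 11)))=17537 / 243285504000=0.00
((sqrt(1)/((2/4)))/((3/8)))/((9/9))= 16/3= 5.33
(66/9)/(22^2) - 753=-49697/66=-752.98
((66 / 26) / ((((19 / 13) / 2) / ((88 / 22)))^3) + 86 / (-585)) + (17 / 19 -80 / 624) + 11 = 427.92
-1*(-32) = 32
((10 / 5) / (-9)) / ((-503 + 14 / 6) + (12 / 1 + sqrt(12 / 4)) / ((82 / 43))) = 7052* sqrt(3) / 14790401533 + 19945024 / 44371204599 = 0.00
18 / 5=3.60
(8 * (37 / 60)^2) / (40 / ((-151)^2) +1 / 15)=31214569 / 702030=44.46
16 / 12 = 4 / 3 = 1.33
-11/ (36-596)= 11/ 560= 0.02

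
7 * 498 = 3486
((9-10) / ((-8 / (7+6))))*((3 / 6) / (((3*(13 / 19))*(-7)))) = -19 / 336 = -0.06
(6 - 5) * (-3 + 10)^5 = 16807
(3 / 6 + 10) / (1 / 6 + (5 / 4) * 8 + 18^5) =63 / 11337469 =0.00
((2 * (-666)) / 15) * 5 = -444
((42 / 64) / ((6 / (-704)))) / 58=-77 / 58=-1.33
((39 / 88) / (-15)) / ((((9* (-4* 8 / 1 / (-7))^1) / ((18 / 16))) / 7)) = -637 / 112640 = -0.01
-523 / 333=-1.57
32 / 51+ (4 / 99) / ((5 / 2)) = 5416 / 8415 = 0.64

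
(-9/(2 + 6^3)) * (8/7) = -0.05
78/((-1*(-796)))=39/398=0.10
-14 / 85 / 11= -14 / 935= -0.01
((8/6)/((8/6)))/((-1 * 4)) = -1/4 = -0.25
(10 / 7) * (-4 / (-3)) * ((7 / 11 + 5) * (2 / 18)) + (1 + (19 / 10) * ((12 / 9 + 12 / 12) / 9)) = 55831 / 20790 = 2.69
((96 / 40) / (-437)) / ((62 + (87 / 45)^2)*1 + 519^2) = -135 / 6622845998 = -0.00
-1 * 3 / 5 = -3 / 5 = -0.60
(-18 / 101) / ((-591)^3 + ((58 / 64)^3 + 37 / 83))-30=-567037578499453746 / 18901252617192407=-30.00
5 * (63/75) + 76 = 401/5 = 80.20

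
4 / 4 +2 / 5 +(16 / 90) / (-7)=433 / 315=1.37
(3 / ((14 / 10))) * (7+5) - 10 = 110 / 7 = 15.71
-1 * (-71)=71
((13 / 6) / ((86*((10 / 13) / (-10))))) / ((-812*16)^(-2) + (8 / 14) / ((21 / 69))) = -7131464704 / 40882126977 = -0.17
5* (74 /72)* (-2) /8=-185 /144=-1.28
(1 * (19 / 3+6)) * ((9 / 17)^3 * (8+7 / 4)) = 350649 / 19652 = 17.84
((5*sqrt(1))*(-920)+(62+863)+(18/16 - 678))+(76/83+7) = -2884389/664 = -4343.96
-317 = -317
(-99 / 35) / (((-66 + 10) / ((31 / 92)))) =0.02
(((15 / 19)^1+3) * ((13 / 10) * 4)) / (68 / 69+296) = 32292 / 486685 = 0.07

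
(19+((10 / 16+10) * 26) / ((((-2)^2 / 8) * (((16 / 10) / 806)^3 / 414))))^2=3501995226901271307876998249281 / 4096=854979303442693190399657800.00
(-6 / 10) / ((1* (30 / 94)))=-1.88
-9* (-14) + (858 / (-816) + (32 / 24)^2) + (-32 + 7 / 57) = 2205811 / 23256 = 94.85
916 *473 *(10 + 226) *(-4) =-409004992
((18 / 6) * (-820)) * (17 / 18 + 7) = -58630 / 3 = -19543.33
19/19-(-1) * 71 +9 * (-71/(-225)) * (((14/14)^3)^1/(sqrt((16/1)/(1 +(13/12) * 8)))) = 71 * sqrt(87)/300 +72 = 74.21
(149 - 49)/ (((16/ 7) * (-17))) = -175/ 68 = -2.57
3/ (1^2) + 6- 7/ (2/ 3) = -1.50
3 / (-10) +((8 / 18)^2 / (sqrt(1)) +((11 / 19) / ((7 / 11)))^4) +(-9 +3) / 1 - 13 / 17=-26636483287111 / 4308642928170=-6.18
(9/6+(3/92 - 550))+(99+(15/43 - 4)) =-1792537/3956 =-453.12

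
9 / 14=0.64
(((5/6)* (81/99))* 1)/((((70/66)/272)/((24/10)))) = 14688/35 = 419.66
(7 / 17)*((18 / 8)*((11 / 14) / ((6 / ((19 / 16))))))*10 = 3135 / 2176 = 1.44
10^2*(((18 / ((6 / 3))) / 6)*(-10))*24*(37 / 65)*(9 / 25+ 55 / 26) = -8572752 / 169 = -50726.34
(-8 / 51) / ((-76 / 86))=172 / 969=0.18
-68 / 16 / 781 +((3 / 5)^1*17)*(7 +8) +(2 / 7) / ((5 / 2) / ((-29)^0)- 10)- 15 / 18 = 16633143 / 109340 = 152.12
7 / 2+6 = 19 / 2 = 9.50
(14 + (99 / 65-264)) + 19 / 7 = -111822 / 455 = -245.76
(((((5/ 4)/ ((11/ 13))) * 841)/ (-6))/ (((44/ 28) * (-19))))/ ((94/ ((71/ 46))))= 27168505/ 238581024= 0.11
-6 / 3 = -2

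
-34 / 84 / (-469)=17 / 19698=0.00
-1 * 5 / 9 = -5 / 9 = -0.56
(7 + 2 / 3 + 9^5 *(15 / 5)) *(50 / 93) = 857200 / 9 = 95244.44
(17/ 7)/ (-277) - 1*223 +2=-428536/ 1939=-221.01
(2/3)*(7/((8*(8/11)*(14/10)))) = 55/96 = 0.57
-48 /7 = -6.86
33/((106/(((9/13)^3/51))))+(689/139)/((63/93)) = 84583560307/11556303486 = 7.32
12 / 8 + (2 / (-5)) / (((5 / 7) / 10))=-41 / 10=-4.10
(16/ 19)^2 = 256/ 361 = 0.71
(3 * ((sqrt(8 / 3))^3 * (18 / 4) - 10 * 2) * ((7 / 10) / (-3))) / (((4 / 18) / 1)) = 63 - 126 * sqrt(6) / 5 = 1.27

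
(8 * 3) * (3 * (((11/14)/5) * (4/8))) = 5.66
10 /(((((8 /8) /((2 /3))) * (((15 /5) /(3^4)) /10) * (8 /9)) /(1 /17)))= 2025 /17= 119.12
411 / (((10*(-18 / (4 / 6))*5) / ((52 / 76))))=-1781 / 8550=-0.21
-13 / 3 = -4.33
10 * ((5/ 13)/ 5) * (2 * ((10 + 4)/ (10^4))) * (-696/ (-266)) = 174/ 30875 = 0.01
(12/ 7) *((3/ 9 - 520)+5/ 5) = -6224/ 7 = -889.14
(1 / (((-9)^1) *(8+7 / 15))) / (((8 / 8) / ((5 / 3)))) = -25 / 1143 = -0.02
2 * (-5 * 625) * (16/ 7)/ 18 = -50000/ 63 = -793.65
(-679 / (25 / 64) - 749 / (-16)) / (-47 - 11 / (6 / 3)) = 96653 / 3000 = 32.22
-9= -9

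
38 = 38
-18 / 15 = -6 / 5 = -1.20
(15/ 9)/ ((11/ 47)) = 235/ 33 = 7.12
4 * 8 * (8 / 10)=128 / 5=25.60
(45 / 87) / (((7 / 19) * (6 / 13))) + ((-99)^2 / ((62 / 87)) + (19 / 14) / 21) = 3635825747 / 264306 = 13756.12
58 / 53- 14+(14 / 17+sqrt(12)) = -10886 / 901+2 * sqrt(3) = -8.62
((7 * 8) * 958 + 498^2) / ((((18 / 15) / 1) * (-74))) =-377065 / 111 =-3396.98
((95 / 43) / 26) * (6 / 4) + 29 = 65129 / 2236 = 29.13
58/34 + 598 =10195/17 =599.71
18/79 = 0.23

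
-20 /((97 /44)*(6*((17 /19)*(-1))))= 8360 /4947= 1.69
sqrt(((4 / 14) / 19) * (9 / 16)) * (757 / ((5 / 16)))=9084 * sqrt(266) / 665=222.79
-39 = -39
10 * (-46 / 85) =-92 / 17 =-5.41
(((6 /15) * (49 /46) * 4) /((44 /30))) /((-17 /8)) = -2352 /4301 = -0.55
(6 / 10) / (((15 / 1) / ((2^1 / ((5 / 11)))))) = 22 / 125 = 0.18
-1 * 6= -6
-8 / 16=-1 / 2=-0.50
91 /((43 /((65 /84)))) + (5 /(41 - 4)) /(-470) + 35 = 32875537 /897324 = 36.64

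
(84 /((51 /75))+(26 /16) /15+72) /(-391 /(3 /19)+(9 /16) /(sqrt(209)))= -1166434932256 /14764439764675 - 21551454* sqrt(209) /250995475999475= -0.08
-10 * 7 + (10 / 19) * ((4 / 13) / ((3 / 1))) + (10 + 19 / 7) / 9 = -1066447 / 15561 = -68.53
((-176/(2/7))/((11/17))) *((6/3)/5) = -380.80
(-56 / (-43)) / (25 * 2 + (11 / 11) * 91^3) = 56 / 32405703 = 0.00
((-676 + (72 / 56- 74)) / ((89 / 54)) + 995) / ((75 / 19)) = 6400549 / 46725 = 136.98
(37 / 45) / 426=37 / 19170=0.00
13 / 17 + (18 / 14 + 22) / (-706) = 61475 / 84014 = 0.73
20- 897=-877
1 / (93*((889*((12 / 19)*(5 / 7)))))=19 / 708660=0.00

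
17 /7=2.43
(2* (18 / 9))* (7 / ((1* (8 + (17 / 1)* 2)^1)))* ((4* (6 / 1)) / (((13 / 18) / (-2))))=-576 / 13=-44.31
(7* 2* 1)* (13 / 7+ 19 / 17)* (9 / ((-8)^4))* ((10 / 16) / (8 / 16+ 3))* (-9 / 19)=-71685 / 9261056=-0.01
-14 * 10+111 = -29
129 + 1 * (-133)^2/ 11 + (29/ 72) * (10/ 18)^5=81239193899/ 46766808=1737.11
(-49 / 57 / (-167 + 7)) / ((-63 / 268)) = -469 / 20520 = -0.02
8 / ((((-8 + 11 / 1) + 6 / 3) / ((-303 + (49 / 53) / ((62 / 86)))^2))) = 1965922410272 / 13497245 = 145653.61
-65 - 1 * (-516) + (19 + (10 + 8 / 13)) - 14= 6066 / 13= 466.62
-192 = -192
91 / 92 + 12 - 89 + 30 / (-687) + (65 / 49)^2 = -3758150817 / 50584268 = -74.29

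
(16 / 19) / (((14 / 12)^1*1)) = 96 / 133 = 0.72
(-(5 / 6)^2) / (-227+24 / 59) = 1475 / 481284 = 0.00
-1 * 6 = -6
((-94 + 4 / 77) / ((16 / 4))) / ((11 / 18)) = -32553 / 847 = -38.43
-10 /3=-3.33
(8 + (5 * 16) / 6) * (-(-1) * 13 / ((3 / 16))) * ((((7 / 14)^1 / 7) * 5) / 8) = 4160 / 63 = 66.03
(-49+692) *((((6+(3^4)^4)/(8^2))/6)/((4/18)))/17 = 83037136383/4352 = 19080224.35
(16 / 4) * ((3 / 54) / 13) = 2 / 117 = 0.02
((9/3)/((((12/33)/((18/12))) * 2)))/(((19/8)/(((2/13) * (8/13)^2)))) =6336/41743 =0.15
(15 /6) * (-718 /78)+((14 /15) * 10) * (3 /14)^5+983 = 719141075 /749112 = 959.99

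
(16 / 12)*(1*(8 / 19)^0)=4 / 3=1.33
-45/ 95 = -9/ 19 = -0.47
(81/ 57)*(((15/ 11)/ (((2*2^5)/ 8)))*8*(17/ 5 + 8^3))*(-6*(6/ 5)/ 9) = -834948/ 1045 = -798.99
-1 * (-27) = 27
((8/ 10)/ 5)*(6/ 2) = 12/ 25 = 0.48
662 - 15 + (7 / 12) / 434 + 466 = 828073 / 744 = 1113.00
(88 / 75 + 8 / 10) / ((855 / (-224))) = -33152 / 64125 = -0.52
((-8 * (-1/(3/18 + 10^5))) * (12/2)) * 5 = 1440/600001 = 0.00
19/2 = 9.50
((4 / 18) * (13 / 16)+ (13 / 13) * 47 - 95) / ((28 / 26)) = -44759 / 1008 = -44.40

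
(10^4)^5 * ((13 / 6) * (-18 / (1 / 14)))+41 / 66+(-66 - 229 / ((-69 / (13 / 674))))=-4655250600000000000005568803 / 85261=-54600000000000000000065.31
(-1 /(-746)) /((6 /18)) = 3 /746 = 0.00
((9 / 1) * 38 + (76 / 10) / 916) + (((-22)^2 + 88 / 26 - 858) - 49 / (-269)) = -227630547 / 8008130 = -28.42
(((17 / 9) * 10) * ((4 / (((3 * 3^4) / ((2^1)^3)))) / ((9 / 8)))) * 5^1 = 217600 / 19683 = 11.06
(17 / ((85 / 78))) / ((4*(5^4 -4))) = 0.01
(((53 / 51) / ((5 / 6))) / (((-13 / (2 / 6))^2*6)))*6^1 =106 / 129285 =0.00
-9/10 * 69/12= -207/40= -5.18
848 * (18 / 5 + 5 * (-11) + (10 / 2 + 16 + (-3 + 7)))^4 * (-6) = -1544695308288 / 625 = -2471512493.26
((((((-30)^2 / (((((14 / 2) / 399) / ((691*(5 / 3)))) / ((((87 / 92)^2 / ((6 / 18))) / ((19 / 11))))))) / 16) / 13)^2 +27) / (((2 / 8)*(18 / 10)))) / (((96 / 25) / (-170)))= -14836491240054145206501875 / 774850625536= -19147550187226.16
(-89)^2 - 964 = 6957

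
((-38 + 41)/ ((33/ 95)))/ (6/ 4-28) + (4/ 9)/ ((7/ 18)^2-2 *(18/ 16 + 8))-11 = -4850493/ 427339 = -11.35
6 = 6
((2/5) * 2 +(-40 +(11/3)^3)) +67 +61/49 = 518227/6615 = 78.34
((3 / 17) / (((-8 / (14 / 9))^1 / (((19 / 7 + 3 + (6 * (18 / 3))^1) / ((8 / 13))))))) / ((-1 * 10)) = 949 / 4080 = 0.23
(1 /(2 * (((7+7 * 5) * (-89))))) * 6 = -0.00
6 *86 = 516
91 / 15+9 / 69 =2138 / 345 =6.20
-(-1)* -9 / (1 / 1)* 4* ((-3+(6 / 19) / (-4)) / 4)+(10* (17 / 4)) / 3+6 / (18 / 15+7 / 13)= 291961 / 6441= 45.33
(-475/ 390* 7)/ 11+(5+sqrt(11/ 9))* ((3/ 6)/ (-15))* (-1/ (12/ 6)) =-1187/ 1716+sqrt(11)/ 180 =-0.67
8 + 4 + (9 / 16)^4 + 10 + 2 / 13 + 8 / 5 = 23.85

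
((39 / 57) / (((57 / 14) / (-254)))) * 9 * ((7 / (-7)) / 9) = 46228 / 1083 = 42.69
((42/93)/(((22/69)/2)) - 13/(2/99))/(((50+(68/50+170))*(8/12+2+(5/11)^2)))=-360471375/357861644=-1.01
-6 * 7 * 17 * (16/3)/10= -1904/5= -380.80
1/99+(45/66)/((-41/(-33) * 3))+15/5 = 25921/8118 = 3.19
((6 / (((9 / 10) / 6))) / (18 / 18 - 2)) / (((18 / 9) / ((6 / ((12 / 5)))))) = -50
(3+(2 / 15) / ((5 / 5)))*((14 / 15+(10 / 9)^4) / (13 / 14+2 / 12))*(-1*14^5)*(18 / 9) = -28529758262656 / 3772575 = -7562409.83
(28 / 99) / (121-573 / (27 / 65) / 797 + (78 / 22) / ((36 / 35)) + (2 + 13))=89264 / 43464877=0.00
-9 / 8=-1.12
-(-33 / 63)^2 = -121 / 441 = -0.27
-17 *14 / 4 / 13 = -119 / 26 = -4.58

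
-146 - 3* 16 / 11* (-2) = -1510 / 11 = -137.27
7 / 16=0.44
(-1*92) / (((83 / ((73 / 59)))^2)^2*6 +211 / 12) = -31351658064 / 41405017768812283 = -0.00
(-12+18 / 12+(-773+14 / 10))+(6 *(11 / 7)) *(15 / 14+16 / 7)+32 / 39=-14325361 / 19110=-749.63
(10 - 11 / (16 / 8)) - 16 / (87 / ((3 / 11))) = 2839 / 638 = 4.45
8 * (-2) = -16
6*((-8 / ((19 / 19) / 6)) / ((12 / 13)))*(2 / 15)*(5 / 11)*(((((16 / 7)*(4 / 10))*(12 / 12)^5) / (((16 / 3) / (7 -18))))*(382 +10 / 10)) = 477984 / 35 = 13656.69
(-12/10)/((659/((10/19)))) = -12/12521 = -0.00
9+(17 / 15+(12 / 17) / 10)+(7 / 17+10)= 5257 / 255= 20.62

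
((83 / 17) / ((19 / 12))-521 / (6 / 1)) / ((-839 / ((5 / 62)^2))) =4057675 / 6250274808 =0.00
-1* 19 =-19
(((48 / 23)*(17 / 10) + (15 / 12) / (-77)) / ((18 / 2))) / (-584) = -125089 / 186167520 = -0.00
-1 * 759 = -759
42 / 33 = 1.27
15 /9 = 5 /3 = 1.67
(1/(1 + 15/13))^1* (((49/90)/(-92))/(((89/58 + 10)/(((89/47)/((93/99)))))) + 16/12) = 23297528293/37663683120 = 0.62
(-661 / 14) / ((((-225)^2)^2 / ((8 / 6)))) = -1322 / 53820703125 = -0.00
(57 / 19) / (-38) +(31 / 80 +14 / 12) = 6727 / 4560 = 1.48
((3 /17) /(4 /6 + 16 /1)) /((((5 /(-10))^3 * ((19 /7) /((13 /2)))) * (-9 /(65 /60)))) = 1183 /48450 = 0.02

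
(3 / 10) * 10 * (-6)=-18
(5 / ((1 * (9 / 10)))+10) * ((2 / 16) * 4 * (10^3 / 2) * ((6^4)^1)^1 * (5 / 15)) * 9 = 15120000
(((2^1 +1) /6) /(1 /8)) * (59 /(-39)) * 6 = -472 /13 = -36.31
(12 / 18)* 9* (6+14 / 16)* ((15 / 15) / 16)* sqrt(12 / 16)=165* sqrt(3) / 128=2.23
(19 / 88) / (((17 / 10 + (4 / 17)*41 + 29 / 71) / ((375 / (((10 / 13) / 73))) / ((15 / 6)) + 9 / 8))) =13059082185 / 49944928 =261.47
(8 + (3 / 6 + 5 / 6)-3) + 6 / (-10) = 86 / 15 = 5.73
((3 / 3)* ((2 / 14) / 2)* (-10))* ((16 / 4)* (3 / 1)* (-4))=240 / 7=34.29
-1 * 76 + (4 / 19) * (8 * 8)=-62.53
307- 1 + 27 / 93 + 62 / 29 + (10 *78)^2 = 547228877 / 899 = 608708.43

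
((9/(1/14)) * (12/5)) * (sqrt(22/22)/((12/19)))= 2394/5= 478.80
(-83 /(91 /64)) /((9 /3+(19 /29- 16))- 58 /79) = 4.46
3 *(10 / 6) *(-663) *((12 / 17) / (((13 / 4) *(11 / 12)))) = -8640 / 11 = -785.45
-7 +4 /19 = -129 /19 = -6.79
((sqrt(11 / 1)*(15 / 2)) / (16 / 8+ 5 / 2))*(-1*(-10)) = 50*sqrt(11) / 3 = 55.28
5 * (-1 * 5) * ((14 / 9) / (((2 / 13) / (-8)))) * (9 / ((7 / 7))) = 18200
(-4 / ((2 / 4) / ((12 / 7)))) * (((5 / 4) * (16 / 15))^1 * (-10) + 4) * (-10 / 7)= -1280 / 7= -182.86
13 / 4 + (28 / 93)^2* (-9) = 9357 / 3844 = 2.43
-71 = -71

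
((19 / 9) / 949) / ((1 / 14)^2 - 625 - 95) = -3724 / 1205297379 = -0.00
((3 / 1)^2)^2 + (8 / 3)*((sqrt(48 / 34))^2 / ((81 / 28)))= 113329 / 1377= 82.30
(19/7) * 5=95/7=13.57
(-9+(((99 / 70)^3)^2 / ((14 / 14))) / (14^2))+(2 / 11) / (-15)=-6826738424669767 / 760953732000000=-8.97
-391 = -391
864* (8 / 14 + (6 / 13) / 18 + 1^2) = 125568 / 91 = 1379.87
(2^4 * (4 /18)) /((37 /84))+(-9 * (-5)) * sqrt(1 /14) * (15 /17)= 896 /111+675 * sqrt(14) /238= 18.68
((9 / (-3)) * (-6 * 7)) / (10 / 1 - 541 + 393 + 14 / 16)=-1008 / 1097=-0.92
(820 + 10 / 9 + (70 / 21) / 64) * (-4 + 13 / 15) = -2223053 / 864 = -2572.98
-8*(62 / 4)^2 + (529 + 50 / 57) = -79351 / 57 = -1392.12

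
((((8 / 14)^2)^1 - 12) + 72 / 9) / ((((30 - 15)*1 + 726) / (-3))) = 180 / 12103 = 0.01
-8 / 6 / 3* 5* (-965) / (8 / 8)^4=19300 / 9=2144.44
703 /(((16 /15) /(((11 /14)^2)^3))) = 18681110745 /120472576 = 155.07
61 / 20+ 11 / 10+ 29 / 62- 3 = 1003 / 620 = 1.62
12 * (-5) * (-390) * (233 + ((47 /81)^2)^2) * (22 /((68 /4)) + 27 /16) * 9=1322456681262275 /9034497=146378562.22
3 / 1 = 3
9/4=2.25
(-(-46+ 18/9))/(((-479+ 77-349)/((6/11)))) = -24/751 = -0.03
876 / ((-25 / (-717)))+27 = 628767 / 25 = 25150.68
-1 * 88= -88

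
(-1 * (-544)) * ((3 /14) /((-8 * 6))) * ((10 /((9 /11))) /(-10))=187 /63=2.97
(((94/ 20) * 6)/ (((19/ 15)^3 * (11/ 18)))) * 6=136.24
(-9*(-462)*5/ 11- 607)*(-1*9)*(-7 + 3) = 46188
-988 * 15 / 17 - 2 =-14854 / 17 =-873.76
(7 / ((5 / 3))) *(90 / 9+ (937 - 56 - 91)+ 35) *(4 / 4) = 3507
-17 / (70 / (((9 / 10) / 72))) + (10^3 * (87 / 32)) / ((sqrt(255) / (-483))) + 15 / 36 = 6949 / 16800 - 350175 * sqrt(255) / 68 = -82232.62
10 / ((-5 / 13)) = -26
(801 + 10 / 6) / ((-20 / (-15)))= 602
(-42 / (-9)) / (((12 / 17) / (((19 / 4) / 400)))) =0.08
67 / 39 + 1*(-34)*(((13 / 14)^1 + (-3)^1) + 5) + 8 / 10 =-132478 / 1365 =-97.05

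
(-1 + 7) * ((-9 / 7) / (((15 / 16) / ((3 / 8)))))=-108 / 35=-3.09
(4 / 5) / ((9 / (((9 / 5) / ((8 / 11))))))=11 / 50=0.22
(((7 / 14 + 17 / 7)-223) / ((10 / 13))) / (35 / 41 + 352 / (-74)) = 60760401 / 828940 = 73.30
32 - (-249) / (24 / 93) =7975 / 8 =996.88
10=10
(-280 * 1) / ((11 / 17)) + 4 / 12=-14269 / 33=-432.39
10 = 10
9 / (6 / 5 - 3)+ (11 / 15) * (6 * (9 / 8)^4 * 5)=61931 / 2048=30.24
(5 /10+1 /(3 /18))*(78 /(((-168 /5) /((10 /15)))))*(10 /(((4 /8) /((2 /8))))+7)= -845 /7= -120.71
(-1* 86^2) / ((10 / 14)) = -51772 / 5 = -10354.40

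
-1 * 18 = -18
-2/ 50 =-1/ 25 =-0.04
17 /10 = 1.70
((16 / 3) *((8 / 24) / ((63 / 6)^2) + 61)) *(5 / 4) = 1614140 / 3969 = 406.69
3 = 3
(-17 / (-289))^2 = 1 / 289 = 0.00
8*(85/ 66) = 340/ 33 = 10.30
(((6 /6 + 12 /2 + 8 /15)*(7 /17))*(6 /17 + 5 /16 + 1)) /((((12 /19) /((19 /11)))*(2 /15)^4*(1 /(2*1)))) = 145523928375 /1627648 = 89407.49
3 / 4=0.75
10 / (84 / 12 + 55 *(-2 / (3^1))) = -30 / 89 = -0.34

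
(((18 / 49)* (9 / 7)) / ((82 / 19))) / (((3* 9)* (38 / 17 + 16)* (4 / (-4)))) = -969 / 4359530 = -0.00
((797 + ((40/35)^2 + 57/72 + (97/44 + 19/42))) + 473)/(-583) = -2.19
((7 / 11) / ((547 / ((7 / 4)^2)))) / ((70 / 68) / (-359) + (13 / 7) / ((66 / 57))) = 14653303 / 6584768496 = 0.00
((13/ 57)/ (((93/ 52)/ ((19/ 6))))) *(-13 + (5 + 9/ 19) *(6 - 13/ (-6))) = 610766/ 47709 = 12.80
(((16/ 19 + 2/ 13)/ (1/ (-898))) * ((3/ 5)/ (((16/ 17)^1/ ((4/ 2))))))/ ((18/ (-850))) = 26601005/ 494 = 53848.19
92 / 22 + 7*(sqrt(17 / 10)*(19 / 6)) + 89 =133*sqrt(170) / 60 + 1025 / 11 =122.08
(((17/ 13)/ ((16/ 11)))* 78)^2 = 314721/ 64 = 4917.52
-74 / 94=-37 / 47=-0.79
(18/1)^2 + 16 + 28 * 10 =620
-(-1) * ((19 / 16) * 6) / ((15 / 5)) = 19 / 8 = 2.38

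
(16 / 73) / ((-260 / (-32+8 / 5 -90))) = 0.10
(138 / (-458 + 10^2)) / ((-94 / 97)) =6693 / 16826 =0.40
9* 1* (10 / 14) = 45 / 7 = 6.43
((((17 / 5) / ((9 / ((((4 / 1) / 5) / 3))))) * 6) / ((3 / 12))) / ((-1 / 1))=-544 / 225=-2.42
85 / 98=0.87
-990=-990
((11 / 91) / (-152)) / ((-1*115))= 0.00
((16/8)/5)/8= 1/20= 0.05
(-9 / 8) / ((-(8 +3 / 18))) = 27 / 196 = 0.14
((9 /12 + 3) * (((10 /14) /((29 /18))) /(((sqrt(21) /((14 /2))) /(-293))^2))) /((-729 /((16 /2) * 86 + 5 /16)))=-7878791975 /25056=-314447.32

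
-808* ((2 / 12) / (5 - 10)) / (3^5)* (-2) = -808 / 3645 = -0.22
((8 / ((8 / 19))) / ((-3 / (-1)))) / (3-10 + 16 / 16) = -19 / 18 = -1.06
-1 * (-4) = 4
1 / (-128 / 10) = -5 / 64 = -0.08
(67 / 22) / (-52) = -67 / 1144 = -0.06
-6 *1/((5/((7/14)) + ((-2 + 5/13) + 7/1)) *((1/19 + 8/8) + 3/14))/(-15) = 1729/84250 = 0.02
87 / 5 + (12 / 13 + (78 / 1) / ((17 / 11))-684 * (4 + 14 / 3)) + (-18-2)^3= -13859.21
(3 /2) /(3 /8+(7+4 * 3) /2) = 12 /79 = 0.15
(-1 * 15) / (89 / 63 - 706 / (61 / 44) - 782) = 57645 / 4956829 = 0.01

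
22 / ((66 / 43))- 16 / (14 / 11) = 37 / 21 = 1.76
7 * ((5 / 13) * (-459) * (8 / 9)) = -1098.46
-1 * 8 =-8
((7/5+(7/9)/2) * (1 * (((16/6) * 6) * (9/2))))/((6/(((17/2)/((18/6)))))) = 2737/45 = 60.82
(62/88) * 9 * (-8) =-558/11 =-50.73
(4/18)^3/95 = 8/69255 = 0.00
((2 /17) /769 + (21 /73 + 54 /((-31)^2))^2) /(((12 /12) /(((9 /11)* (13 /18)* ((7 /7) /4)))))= 99024531583055 /5661746612355416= 0.02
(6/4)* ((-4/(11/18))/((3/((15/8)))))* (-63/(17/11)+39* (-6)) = 630585/374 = 1686.06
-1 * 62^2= -3844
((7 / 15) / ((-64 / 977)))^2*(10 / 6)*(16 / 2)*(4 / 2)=46771921 / 34560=1353.35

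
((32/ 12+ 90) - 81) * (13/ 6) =455/ 18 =25.28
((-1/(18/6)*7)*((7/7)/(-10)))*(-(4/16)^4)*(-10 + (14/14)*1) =0.01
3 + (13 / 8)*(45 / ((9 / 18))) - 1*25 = 124.25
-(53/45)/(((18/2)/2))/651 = -106/263655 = -0.00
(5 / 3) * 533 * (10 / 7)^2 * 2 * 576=102336000 / 49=2088489.80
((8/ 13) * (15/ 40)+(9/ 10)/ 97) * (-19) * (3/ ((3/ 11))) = -632643/ 12610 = -50.17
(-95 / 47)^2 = 9025 / 2209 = 4.09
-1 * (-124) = 124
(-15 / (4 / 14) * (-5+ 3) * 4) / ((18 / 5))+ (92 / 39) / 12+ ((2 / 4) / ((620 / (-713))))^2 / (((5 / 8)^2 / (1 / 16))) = 136791893 / 1170000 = 116.92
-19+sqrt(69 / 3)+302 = sqrt(23)+283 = 287.80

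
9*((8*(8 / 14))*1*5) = 1440 / 7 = 205.71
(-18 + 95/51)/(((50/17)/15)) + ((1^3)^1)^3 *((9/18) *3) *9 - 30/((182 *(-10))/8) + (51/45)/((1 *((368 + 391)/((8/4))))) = -68.67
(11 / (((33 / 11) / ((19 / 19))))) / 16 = 11 / 48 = 0.23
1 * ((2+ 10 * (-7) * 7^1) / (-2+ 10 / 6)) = 1464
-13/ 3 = -4.33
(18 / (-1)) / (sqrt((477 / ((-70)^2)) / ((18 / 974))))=-1260 * sqrt(25811) / 25811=-7.84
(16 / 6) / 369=8 / 1107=0.01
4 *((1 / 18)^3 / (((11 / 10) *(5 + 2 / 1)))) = 5 / 56133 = 0.00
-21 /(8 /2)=-21 /4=-5.25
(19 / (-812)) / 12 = -19 / 9744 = -0.00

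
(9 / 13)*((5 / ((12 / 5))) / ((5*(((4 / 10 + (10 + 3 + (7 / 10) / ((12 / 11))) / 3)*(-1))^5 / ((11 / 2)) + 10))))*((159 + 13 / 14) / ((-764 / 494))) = 1326337852752000000 / 23513386468216848637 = 0.06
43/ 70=0.61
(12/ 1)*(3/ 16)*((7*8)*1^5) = 126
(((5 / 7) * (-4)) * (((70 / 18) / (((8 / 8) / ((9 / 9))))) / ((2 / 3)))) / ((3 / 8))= -400 / 9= -44.44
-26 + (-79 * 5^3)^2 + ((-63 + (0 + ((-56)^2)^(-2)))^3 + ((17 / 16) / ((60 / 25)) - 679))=277545125870821735755564617731 / 2853498041416242167808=97264873.44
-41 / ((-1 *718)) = 41 / 718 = 0.06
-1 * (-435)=435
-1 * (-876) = 876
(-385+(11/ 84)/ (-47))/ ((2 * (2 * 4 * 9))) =-1519991/ 568512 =-2.67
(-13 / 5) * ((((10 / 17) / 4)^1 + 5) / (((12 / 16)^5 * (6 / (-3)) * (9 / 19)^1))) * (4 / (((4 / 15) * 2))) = 5532800 / 12393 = 446.45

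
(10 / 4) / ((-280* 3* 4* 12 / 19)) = -19 / 16128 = -0.00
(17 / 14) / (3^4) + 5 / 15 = 395 / 1134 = 0.35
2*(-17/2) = -17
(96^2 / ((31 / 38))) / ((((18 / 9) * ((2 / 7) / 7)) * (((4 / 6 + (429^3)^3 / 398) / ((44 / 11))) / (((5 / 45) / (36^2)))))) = 47428864 / 1235840269230920279742568911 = 0.00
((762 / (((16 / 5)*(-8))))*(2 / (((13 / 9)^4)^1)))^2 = 156217626677025 / 835308258304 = 187.02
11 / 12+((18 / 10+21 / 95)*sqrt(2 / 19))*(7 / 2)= 11 / 12+672*sqrt(38) / 1805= 3.21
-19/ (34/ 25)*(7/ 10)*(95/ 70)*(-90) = 81225/ 68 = 1194.49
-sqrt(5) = -2.24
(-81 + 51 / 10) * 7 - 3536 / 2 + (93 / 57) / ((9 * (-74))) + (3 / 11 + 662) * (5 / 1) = 352182112 / 347985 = 1012.06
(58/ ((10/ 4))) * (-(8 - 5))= -348/ 5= -69.60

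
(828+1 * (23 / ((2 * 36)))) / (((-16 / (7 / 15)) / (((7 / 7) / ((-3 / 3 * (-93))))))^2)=2922311 / 35869132800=0.00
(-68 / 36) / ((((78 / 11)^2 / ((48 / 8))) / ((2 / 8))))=-2057 / 36504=-0.06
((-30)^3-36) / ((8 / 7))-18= -47349 / 2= -23674.50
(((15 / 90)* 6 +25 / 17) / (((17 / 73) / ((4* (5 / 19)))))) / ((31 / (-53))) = -3249960 / 170221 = -19.09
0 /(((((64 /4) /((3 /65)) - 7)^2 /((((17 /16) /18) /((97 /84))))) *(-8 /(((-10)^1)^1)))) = 0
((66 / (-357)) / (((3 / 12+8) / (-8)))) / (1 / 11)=704 / 357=1.97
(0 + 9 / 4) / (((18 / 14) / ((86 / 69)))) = 301 / 138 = 2.18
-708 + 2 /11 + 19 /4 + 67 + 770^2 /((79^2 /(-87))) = -2444288067 /274604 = -8901.14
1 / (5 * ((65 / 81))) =81 / 325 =0.25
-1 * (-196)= 196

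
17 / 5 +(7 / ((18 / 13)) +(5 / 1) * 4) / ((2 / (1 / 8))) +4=12911 / 1440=8.97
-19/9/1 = -19/9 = -2.11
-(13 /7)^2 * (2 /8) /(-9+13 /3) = 507 /2744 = 0.18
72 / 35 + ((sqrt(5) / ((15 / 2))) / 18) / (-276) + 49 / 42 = 677 / 210 - sqrt(5) / 37260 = 3.22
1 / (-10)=-1 / 10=-0.10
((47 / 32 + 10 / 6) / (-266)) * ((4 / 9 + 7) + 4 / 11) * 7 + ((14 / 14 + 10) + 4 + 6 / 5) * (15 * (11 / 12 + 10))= 957813295 / 361152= 2652.11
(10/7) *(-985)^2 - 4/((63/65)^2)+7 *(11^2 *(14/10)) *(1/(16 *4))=1760394364201/1270080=1386049.98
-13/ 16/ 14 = -13/ 224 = -0.06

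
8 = 8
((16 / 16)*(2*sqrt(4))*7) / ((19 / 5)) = 7.37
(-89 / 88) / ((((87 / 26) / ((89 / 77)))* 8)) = -102973 / 2358048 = -0.04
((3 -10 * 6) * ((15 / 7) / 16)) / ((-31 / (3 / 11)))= 2565 / 38192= 0.07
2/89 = 0.02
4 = 4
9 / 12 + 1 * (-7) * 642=-17973 / 4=-4493.25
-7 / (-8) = 7 / 8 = 0.88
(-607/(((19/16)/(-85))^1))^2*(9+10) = 681483270400/19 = 35867540547.37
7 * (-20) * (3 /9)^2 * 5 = -700 /9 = -77.78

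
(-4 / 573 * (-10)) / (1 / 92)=3680 / 573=6.42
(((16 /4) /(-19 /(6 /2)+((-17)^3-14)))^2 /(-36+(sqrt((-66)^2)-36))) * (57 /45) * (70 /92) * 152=-2527 /157435000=-0.00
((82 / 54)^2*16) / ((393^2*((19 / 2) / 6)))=107584 / 713091033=0.00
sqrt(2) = 1.41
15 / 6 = 5 / 2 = 2.50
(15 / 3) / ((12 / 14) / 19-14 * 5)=-665 / 9304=-0.07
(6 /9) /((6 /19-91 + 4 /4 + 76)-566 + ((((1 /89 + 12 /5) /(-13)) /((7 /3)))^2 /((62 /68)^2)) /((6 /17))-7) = -59883860622950 /52697438723318091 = -0.00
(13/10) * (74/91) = 37/35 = 1.06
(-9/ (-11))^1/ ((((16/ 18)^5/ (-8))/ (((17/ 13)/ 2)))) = -9034497/ 1171456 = -7.71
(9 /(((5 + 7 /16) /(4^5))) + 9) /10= 49413 /290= 170.39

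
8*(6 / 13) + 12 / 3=100 / 13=7.69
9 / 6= 3 / 2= 1.50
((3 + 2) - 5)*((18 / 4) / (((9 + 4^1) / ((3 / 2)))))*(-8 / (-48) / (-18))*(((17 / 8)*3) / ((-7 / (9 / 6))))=0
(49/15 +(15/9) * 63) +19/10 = 661/6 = 110.17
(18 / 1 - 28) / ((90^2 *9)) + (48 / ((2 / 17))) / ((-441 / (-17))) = 5618111 / 357210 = 15.73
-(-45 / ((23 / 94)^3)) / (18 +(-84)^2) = 2076460 / 4781631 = 0.43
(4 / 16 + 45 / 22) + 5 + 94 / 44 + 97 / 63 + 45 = 155153 / 2772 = 55.97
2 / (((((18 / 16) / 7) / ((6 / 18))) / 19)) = 2128 / 27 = 78.81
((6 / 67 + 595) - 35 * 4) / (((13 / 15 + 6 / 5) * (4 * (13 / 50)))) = 11434125 / 54002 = 211.74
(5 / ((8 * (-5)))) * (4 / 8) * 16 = -1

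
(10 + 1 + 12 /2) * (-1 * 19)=-323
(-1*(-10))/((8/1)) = 5/4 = 1.25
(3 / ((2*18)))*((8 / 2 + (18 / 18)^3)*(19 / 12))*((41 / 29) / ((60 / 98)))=38171 / 25056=1.52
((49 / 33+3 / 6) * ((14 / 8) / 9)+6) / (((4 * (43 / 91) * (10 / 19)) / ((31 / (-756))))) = -0.26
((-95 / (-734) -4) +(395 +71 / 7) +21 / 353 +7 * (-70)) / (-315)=53606267 / 190439970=0.28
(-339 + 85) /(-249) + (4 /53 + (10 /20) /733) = 21208625 /19346802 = 1.10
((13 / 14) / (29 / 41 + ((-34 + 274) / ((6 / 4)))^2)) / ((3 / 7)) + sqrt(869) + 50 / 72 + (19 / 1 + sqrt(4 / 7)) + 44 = 2 *sqrt(7) / 7 + sqrt(869) + 2406802495 / 37786644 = 93.93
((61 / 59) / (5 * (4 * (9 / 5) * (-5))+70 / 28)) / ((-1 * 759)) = 122 / 15897255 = 0.00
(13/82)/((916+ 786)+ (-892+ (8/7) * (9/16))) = 7/35793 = 0.00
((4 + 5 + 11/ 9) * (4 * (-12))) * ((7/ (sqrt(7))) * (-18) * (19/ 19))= 8832 * sqrt(7)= 23367.28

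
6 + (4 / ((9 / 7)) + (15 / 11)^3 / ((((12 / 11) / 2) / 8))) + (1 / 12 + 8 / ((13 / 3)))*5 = 3168259 / 56628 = 55.95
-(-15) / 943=15 / 943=0.02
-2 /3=-0.67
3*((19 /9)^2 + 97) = 304.37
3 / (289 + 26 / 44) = 66 / 6371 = 0.01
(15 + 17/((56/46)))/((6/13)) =10543/168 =62.76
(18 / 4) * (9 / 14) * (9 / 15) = 243 / 140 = 1.74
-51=-51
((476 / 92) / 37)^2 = 14161 / 724201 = 0.02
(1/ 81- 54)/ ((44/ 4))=-4373/ 891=-4.91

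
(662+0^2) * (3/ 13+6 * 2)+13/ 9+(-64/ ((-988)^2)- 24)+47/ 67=297063424768/ 36788427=8074.92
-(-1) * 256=256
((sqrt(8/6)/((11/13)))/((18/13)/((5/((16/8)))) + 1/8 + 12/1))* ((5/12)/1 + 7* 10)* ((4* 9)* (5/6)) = 28561000* sqrt(3)/217569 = 227.37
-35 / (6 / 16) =-280 / 3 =-93.33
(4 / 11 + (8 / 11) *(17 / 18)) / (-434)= -0.00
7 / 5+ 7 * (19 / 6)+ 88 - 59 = 1577 / 30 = 52.57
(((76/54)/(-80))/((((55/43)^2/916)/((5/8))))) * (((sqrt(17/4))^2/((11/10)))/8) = -136764983/45999360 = -2.97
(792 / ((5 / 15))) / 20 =594 / 5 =118.80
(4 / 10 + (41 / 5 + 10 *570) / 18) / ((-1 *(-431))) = 28577 / 38790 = 0.74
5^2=25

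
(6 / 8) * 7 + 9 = 57 / 4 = 14.25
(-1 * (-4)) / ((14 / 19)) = 38 / 7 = 5.43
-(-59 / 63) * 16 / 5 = 944 / 315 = 3.00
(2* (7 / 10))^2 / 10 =49 / 250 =0.20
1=1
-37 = -37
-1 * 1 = -1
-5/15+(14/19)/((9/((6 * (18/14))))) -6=-325/57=-5.70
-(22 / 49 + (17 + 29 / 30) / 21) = -1.30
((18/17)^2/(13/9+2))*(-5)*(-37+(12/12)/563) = 303701400/5043917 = 60.21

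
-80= -80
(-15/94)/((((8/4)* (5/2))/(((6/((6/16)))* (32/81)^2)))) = -8192/102789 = -0.08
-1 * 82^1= -82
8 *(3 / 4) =6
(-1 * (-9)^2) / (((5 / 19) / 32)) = -49248 / 5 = -9849.60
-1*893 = -893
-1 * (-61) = 61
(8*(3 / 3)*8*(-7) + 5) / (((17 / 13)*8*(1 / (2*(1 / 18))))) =-5759 / 1224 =-4.71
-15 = -15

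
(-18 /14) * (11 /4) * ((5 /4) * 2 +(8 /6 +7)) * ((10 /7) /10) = -2145 /392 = -5.47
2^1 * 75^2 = 11250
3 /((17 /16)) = 48 /17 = 2.82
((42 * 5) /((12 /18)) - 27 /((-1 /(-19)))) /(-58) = 99 /29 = 3.41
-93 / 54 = -31 / 18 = -1.72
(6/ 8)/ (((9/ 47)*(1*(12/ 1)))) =47/ 144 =0.33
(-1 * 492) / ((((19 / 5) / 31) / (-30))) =2287800 / 19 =120410.53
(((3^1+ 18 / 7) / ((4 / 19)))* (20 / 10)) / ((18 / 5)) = 1235 / 84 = 14.70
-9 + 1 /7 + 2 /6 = -179 /21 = -8.52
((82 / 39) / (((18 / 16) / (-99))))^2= 52070656 / 1521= 34234.49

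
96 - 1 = 95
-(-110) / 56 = 55 / 28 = 1.96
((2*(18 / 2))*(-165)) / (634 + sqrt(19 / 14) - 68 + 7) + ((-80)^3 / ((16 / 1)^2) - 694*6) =-28357187608 / 4596587 + 2970*sqrt(266) / 4596587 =-6169.17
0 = 0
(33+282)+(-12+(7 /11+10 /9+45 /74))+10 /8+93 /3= 4946597 /14652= 337.61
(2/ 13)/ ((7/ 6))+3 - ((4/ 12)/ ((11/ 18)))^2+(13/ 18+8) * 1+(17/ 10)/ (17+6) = 132545459/ 11396385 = 11.63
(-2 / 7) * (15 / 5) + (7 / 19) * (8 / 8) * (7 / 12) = -1025 / 1596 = -0.64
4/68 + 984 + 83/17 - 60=15792/17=928.94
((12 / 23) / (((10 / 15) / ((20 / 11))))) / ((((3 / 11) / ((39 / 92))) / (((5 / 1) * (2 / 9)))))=1300 / 529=2.46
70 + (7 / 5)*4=378 / 5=75.60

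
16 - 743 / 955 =14537 / 955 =15.22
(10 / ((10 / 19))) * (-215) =-4085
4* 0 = 0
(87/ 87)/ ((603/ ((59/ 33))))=59/ 19899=0.00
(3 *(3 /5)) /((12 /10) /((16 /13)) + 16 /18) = 648 /671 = 0.97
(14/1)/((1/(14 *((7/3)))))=457.33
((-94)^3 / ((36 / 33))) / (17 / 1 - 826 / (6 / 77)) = 1142053 / 15875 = 71.94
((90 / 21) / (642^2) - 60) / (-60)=5770295 / 5770296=1.00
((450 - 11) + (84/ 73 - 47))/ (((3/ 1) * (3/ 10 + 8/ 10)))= 287000/ 2409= 119.14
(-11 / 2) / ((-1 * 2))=11 / 4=2.75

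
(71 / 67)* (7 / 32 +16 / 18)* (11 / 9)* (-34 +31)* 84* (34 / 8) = -29647541 / 19296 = -1536.46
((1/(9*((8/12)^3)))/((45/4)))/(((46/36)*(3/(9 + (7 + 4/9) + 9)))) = 229/1035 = 0.22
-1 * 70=-70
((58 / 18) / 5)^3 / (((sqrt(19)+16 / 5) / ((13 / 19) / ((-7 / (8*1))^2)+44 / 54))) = -16758559904 / 100328679675+1047409994*sqrt(19) / 20065735935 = 0.06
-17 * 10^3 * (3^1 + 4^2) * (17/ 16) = -686375/ 2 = -343187.50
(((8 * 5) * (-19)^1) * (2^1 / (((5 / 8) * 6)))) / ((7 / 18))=-7296 / 7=-1042.29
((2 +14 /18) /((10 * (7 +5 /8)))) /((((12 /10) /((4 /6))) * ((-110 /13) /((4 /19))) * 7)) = -0.00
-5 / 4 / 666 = -5 / 2664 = -0.00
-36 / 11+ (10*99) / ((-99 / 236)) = -25996 / 11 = -2363.27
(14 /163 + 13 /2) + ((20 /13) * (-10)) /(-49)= 1432839 /207662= 6.90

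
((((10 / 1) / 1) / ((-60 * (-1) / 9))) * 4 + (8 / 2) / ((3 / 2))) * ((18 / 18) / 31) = 26 / 93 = 0.28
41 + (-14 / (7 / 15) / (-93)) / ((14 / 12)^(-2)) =23123 / 558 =41.44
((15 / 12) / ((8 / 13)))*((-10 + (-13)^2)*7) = 72345 / 32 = 2260.78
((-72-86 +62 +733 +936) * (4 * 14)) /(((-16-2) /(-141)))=2070068 /3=690022.67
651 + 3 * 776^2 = 1807179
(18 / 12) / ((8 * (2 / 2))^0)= 3 / 2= 1.50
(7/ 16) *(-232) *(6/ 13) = -609/ 13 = -46.85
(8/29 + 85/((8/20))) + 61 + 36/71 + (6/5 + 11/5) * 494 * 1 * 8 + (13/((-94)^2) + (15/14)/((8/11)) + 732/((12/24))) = 38655684121183/2547065360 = 15176.56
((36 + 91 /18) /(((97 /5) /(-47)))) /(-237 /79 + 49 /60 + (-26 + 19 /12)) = 868325 /232218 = 3.74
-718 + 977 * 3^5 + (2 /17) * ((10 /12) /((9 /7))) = 236693.08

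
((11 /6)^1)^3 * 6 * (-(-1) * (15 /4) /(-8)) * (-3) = 6655 /128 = 51.99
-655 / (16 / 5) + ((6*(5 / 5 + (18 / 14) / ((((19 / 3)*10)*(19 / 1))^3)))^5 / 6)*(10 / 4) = 3035.31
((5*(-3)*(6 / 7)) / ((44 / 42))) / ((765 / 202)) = -3.24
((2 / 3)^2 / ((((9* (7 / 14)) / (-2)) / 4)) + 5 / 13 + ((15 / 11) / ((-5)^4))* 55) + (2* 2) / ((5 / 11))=8.51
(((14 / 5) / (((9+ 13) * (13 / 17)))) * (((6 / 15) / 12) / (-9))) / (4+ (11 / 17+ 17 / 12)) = -4046 / 39800475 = -0.00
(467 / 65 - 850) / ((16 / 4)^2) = -54783 / 1040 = -52.68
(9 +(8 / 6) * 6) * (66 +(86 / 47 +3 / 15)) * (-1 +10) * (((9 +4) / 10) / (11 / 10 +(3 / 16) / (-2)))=508770288 / 37835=13447.08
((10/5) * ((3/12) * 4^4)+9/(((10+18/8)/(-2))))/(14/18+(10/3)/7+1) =56.14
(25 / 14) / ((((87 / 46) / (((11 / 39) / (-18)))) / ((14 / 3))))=-6325 / 91611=-0.07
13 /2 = 6.50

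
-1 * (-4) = 4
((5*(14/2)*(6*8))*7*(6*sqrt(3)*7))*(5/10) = 246960*sqrt(3) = 427747.27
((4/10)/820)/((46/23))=1/4100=0.00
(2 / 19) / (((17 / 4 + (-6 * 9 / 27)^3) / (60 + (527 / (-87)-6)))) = -33368 / 24795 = -1.35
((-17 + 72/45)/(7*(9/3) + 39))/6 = -0.04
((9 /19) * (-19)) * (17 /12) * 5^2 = -1275 /4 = -318.75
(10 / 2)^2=25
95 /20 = 19 /4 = 4.75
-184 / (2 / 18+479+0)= -207 / 539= -0.38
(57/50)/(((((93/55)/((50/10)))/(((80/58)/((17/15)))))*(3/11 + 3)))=57475/45849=1.25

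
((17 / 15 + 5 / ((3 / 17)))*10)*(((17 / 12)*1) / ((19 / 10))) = 37570 / 171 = 219.71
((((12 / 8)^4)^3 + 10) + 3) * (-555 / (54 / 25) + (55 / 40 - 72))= -13789890065 / 294912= -46759.34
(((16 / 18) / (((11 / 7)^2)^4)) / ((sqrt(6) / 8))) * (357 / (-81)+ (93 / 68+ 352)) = 29547648939928 * sqrt(6) / 2656549612233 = 27.24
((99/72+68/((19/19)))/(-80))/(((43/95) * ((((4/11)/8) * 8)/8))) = -115995/2752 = -42.15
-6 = -6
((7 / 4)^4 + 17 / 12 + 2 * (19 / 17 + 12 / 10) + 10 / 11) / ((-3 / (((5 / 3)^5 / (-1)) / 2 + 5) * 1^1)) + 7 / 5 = 9620455811 / 1046960640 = 9.19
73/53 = 1.38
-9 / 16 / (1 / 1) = -9 / 16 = -0.56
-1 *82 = -82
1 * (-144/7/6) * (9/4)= -7.71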